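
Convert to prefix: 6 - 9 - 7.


left-to-right (same/higher precedence on left): tree is (- (- 6 9) 7)
Prefix: - - 6 9 7


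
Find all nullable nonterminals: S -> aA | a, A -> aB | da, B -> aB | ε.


A nonterminal is nullable iff some alternative derives ε (directly, or every symbol in it is nullable)
Nullable: {B}


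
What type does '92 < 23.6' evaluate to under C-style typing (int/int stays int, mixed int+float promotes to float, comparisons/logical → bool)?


Operand types: int < float
Rule: comparison yields bool
Result type: bool


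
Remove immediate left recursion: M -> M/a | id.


Left-recursive alternatives: M/a; non-recursive: id
Introduce M': M -> idM', M' -> /aM' | ε


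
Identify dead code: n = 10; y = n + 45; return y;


n is read by y's definition; y is returned
No dead code


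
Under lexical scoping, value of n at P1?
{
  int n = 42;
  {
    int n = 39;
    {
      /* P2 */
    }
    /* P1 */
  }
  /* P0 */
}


n declared in the same block as P1
n = 39


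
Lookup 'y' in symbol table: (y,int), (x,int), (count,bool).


Lookup 'y' → type int


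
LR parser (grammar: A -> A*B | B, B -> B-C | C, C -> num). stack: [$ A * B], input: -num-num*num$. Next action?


'-' can extend B; shift to build B -> B-C
Action: shift


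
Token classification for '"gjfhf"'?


Pattern: double-quoted sequence
Type: STRING_LITERAL


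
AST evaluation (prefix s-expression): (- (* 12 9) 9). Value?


Evaluate inner: (* 12 9) = 108
Evaluate root: (- 108 9) = 99
Result: 99


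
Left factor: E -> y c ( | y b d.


Common prefix: 'y'
Factored: E -> y E', E' -> c ( | b d


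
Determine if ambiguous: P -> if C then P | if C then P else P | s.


dangling else: 'if C then if C then s else s' parses two ways
Ambiguous


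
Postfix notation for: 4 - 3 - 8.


Left to right (same or higher precedence on left)
Postfix: 4 3 - 8 -


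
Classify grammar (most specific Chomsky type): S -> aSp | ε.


Single nonterminal LHS, but a^n p^n is not regular
Classification: Type 2 (Context-Free)


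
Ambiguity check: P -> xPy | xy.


balanced x^n…y^n: each string has a unique parse
Unambiguous


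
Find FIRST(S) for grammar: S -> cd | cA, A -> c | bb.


Per alternative of S: FIRST(cd) = {c}; FIRST(cA) = {c}
FIRST(S) = {c}


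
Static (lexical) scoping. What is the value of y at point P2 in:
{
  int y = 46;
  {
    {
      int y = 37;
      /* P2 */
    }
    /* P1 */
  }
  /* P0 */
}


y declared in the same block as P2
y = 37


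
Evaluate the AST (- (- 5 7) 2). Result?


Evaluate inner: (- 5 7) = -2
Evaluate root: (- -2 2) = -4
Result: -4


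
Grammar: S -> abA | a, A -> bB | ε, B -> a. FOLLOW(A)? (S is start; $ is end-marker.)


$ ∈ FOLLOW(S). For each A -> αBβ: add FIRST(β)\{ε} to FOLLOW(B); if β nullable, add FOLLOW(A).
FOLLOW(A) = {$}


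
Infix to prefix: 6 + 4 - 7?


left-to-right (same/higher precedence on left): tree is (- (+ 6 4) 7)
Prefix: - + 6 4 7


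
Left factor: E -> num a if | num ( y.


Common prefix: 'num'
Factored: E -> num E', E' -> a if | ( y


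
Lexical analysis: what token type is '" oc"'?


Pattern: double-quoted sequence
Type: STRING_LITERAL


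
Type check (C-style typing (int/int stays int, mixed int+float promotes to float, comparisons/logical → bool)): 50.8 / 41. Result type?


Operand types: float / int
Rule: mixed int/float promotes to float; int/int stays int
Result type: float


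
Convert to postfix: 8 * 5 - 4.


Left to right (same or higher precedence on left)
Postfix: 8 5 * 4 -


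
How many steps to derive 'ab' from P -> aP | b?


Derivation: P => aP => ab
Steps: 2


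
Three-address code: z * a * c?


Break into single-operator statements:
t1 = z * a
t2 = t1 * c


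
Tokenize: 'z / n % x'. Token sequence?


Scan left to right, longest-match per lexeme
Tokens: ID(z), OP(/), ID(n), OP(%), ID(x)


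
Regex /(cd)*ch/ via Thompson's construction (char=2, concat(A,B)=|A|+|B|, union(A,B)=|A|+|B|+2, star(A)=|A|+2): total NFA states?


Syntax tree has 4 char leaf(s), 0 union(s), 1 star(s)
chars contribute 4×2 = 8; each union adds +2; each star adds +2
Total: 8 + 0 + 2 = 10 states


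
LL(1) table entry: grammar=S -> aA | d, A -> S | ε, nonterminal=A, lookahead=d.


For [A, d]: 'd' ∈ FIRST(S)
Entry: A -> S


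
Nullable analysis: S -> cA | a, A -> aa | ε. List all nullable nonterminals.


A nonterminal is nullable iff some alternative derives ε (directly, or every symbol in it is nullable)
Nullable: {A}


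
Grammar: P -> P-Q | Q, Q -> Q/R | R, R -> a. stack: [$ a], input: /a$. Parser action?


'a' on top is the handle for R -> a
Action: reduce (R -> a)


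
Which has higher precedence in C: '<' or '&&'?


'<' is relational (level 7); '&&' is logical AND (level 2)
Higher level binds tighter
'<' has higher precedence than '&&'


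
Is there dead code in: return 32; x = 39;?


statement follows a return and is unreachable
Dead: 'x = 39'


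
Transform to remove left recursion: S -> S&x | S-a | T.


Left-recursive alternatives: S&x, S-a; non-recursive: T
Introduce S': S -> TS', S' -> &xS' | -aS' | ε


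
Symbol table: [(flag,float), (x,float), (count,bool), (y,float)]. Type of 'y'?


Lookup 'y' → type float


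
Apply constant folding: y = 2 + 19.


2 + 19 = 21 at compile time
Optimized: y = 21


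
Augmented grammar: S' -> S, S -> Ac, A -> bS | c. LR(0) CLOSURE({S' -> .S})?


Start: S' -> .S
For each item with dot before a nonterminal B, add B -> .γ for every B-production
Closure: [S' -> .S, S -> .Ac, A -> .bS, A -> .c]


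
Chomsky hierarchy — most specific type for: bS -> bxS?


LHS has context (more than one symbol) and |LHS| ≤ |RHS|
Classification: Type 1 (Context-Sensitive)


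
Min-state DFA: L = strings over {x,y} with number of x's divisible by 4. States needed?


Track (count of x) mod 4: states 0..3, accept at 0
Minimal DFA: 4 states


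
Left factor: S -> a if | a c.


Common prefix: 'a'
Factored: S -> a S', S' -> if | c


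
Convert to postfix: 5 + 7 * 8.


* has higher precedence, evaluate 7*8 first
Postfix: 5 7 8 * +


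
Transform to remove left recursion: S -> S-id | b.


Left-recursive alternatives: S-id; non-recursive: b
Introduce S': S -> bS', S' -> -idS' | ε


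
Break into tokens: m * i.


Scan left to right, longest-match per lexeme
Tokens: ID(m), OP(*), ID(i)


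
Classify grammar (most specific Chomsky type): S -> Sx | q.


Left-linear: every RHS is a terminal or one nonterminal followed by a terminal
Classification: Type 3 (Regular)


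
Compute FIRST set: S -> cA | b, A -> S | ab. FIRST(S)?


Per alternative of S: FIRST(cA) = {c}; FIRST(b) = {b}
FIRST(S) = {b, c}


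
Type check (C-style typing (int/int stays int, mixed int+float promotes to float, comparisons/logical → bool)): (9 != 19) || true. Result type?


Operand types: bool || bool
Rule: logical operators take bool operands and yield bool
Result type: bool


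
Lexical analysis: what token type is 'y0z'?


Pattern: letter/underscore followed by alphanumerics, not a keyword
Type: IDENTIFIER


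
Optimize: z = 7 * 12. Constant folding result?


7 * 12 = 84 at compile time
Optimized: z = 84


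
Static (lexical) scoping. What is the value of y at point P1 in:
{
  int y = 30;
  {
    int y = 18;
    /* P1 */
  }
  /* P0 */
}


y declared in the same block as P1
y = 18


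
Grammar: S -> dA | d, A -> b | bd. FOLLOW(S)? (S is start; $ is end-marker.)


$ ∈ FOLLOW(S). For each A -> αBβ: add FIRST(β)\{ε} to FOLLOW(B); if β nullable, add FOLLOW(A).
FOLLOW(S) = {$}


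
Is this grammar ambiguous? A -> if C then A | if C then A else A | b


dangling else: 'if C then if C then b else b' parses two ways
Ambiguous


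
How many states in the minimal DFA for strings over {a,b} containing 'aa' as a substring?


KMP-style automaton: 2 progress states + 1 absorbing accept = 3
Minimal DFA: 3 states


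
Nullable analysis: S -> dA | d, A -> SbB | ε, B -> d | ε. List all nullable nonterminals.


A nonterminal is nullable iff some alternative derives ε (directly, or every symbol in it is nullable)
Nullable: {A, B}


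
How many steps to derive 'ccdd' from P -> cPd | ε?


Derivation: P => cPd => ccPdd => ccdd
Steps: 3


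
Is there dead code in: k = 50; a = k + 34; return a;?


k is read by a's definition; a is returned
No dead code


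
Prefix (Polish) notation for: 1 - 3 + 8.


left-to-right (same/higher precedence on left): tree is (+ (- 1 3) 8)
Prefix: + - 1 3 8


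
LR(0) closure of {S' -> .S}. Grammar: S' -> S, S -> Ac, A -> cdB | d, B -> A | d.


Start: S' -> .S
For each item with dot before a nonterminal B, add B -> .γ for every B-production
Closure: [S' -> .S, S -> .Ac, A -> .cdB, A -> .d]


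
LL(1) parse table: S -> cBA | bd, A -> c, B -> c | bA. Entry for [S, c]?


For [S, c]: 'c' ∈ FIRST(cBA)
Entry: S -> cBA


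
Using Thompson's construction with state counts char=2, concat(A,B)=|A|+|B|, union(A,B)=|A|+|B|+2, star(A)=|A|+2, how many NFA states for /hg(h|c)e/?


Syntax tree has 5 char leaf(s), 1 union(s), 0 star(s)
chars contribute 5×2 = 10; each union adds +2; each star adds +2
Total: 10 + 2 + 0 = 12 states


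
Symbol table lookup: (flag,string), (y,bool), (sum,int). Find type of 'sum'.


Lookup 'sum' → type int


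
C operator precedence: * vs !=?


'*' is multiplicative (level 10); '!=' is equality (level 6)
Higher level binds tighter
'*' has higher precedence than '!='


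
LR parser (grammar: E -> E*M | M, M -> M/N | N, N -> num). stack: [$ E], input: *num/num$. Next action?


shift '*' to continue E -> E*M
Action: shift


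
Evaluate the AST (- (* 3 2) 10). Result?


Evaluate inner: (* 3 2) = 6
Evaluate root: (- 6 10) = -4
Result: -4


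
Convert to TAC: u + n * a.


Break into single-operator statements:
t1 = n * a
t2 = u + t1


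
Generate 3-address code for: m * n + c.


Break into single-operator statements:
t1 = m * n
t2 = t1 + c


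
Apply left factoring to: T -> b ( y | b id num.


Common prefix: 'b'
Factored: T -> b T', T' -> ( y | id num


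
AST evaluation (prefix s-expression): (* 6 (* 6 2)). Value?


Evaluate inner: (* 6 2) = 12
Evaluate root: (* 6 12) = 72
Result: 72


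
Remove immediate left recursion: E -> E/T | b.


Left-recursive alternatives: E/T; non-recursive: b
Introduce E': E -> bE', E' -> /TE' | ε


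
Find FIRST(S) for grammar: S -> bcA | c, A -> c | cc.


Per alternative of S: FIRST(bcA) = {b}; FIRST(c) = {c}
FIRST(S) = {b, c}


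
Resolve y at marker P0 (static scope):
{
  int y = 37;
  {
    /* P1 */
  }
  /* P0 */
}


y declared in the same block as P0
y = 37


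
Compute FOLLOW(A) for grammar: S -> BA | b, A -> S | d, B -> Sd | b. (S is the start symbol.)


$ ∈ FOLLOW(S). For each A -> αBβ: add FIRST(β)\{ε} to FOLLOW(B); if β nullable, add FOLLOW(A).
FOLLOW(A) = {$, d}


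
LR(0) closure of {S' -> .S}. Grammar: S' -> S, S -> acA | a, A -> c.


Start: S' -> .S
For each item with dot before a nonterminal B, add B -> .γ for every B-production
Closure: [S' -> .S, S -> .acA, S -> .a]


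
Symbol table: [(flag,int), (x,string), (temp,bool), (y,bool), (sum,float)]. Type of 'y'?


Lookup 'y' → type bool


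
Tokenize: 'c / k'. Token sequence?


Scan left to right, longest-match per lexeme
Tokens: ID(c), OP(/), ID(k)


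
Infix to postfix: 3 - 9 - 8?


Left to right (same or higher precedence on left)
Postfix: 3 9 - 8 -


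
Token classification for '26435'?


Pattern: digits only
Type: INTEGER_LITERAL


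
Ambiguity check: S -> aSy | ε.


balanced a^n…y^n: each string has a unique parse
Unambiguous


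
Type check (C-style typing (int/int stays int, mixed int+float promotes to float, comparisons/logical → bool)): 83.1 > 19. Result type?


Operand types: float > int
Rule: comparison yields bool
Result type: bool


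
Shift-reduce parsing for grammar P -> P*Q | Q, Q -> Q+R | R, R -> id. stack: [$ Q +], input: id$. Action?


no handle; shift 'id'
Action: shift


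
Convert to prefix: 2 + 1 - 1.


left-to-right (same/higher precedence on left): tree is (- (+ 2 1) 1)
Prefix: - + 2 1 1


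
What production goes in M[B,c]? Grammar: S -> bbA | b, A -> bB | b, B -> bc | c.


For [B, c]: 'c' ∈ FIRST(c)
Entry: B -> c


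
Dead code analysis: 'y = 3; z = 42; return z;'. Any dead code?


y is assigned but never read
Dead: 'y = 3'


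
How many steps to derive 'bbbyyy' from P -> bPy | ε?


Derivation: P => bPy => bbPyy => bbbPyyy => bbbyyy
Steps: 4


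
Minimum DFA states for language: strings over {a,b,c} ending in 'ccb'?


Track the longest suffix of input matching a prefix of 'ccb': 4 classes (prefixes of length 0..3)
Minimal DFA: 4 states


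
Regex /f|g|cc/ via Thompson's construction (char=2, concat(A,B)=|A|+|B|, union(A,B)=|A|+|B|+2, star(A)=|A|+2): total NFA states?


Syntax tree has 4 char leaf(s), 2 union(s), 0 star(s)
chars contribute 4×2 = 8; each union adds +2; each star adds +2
Total: 8 + 4 + 0 = 12 states


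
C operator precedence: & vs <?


'<' is relational (level 7); '&' is bitwise AND (level 5)
Higher level binds tighter
'<' has higher precedence than '&'


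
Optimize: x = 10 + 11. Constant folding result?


10 + 11 = 21 at compile time
Optimized: x = 21


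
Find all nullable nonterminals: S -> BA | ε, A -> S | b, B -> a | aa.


A nonterminal is nullable iff some alternative derives ε (directly, or every symbol in it is nullable)
Nullable: {A, S}


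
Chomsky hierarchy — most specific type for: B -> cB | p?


Right-linear: every RHS is a terminal or a terminal followed by one nonterminal
Classification: Type 3 (Regular)


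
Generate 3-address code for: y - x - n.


Break into single-operator statements:
t1 = y - x
t2 = t1 - n


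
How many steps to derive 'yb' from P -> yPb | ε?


Derivation: P => yPb => yb
Steps: 2


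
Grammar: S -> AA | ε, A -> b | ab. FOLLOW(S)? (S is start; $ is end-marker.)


$ ∈ FOLLOW(S). For each A -> αBβ: add FIRST(β)\{ε} to FOLLOW(B); if β nullable, add FOLLOW(A).
FOLLOW(S) = {$}


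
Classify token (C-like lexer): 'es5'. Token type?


Pattern: letter/underscore followed by alphanumerics, not a keyword
Type: IDENTIFIER


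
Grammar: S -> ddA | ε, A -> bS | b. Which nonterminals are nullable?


A nonterminal is nullable iff some alternative derives ε (directly, or every symbol in it is nullable)
Nullable: {S}


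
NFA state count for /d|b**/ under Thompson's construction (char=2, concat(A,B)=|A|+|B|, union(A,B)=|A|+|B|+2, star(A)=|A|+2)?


Syntax tree has 2 char leaf(s), 1 union(s), 2 star(s)
chars contribute 2×2 = 4; each union adds +2; each star adds +2
Total: 4 + 2 + 4 = 10 states


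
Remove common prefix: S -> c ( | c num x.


Common prefix: 'c'
Factored: S -> c S', S' -> ( | num x


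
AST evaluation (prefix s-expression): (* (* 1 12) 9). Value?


Evaluate inner: (* 1 12) = 12
Evaluate root: (* 12 9) = 108
Result: 108


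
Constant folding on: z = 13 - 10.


13 - 10 = 3 at compile time
Optimized: z = 3


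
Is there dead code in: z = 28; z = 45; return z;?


first assignment to z is overwritten before any read
Dead: 'z = 28'


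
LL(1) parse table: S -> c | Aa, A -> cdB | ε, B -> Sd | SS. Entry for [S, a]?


For [S, a]: 'a' ∈ FIRST(Aa)
Entry: S -> Aa


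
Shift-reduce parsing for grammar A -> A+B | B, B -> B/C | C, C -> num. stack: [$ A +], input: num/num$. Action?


no handle ('A+' is not any RHS); shift 'num'
Action: shift


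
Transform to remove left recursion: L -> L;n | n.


Left-recursive alternatives: L;n; non-recursive: n
Introduce L': L -> nL', L' -> ;nL' | ε


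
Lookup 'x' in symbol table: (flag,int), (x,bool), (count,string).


Lookup 'x' → type bool


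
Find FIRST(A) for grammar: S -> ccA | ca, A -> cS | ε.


Per alternative of A: FIRST(cS) = {c}; FIRST(ε) = {ε}
FIRST(A) = {c, ε}


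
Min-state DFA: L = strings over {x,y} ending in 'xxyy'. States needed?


Track the longest suffix of input matching a prefix of 'xxyy': 5 classes (prefixes of length 0..4)
Minimal DFA: 5 states


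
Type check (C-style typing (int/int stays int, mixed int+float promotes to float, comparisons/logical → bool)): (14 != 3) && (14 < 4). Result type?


Operand types: bool && bool
Rule: logical operators take bool operands and yield bool
Result type: bool


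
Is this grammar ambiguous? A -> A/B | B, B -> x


precedence layered via separate nonterminal B: deterministic
Unambiguous


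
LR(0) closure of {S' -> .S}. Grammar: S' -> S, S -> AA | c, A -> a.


Start: S' -> .S
For each item with dot before a nonterminal B, add B -> .γ for every B-production
Closure: [S' -> .S, S -> .AA, S -> .c, A -> .a]


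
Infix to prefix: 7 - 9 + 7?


left-to-right (same/higher precedence on left): tree is (+ (- 7 9) 7)
Prefix: + - 7 9 7


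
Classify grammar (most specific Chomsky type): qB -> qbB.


LHS has context (more than one symbol) and |LHS| ≤ |RHS|
Classification: Type 1 (Context-Sensitive)


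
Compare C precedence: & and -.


'-' is additive (level 9); '&' is bitwise AND (level 5)
Higher level binds tighter
'-' has higher precedence than '&'


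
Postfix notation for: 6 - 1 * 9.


* has higher precedence, evaluate 1*9 first
Postfix: 6 1 9 * -


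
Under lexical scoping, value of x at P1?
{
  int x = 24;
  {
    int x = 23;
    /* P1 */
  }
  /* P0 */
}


x declared in the same block as P1
x = 23


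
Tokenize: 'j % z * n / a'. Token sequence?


Scan left to right, longest-match per lexeme
Tokens: ID(j), OP(%), ID(z), OP(*), ID(n), OP(/), ID(a)


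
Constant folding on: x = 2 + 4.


2 + 4 = 6 at compile time
Optimized: x = 6


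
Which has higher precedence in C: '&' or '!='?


'!=' is equality (level 6); '&' is bitwise AND (level 5)
Higher level binds tighter
'!=' has higher precedence than '&'


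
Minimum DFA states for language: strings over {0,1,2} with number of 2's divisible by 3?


Track (count of 2) mod 3: states 0..2, accept at 0
Minimal DFA: 3 states


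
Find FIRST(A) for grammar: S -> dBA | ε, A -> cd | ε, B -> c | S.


Per alternative of A: FIRST(cd) = {c}; FIRST(ε) = {ε}
FIRST(A) = {c, ε}


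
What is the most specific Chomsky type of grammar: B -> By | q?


Left-linear: every RHS is a terminal or one nonterminal followed by a terminal
Classification: Type 3 (Regular)


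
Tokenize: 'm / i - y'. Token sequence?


Scan left to right, longest-match per lexeme
Tokens: ID(m), OP(/), ID(i), OP(-), ID(y)


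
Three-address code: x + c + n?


Break into single-operator statements:
t1 = x + c
t2 = t1 + n


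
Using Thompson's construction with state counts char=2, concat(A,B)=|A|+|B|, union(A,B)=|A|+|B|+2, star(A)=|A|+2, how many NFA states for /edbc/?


Syntax tree has 4 char leaf(s), 0 union(s), 0 star(s)
chars contribute 4×2 = 8; each union adds +2; each star adds +2
Total: 8 + 0 + 0 = 8 states


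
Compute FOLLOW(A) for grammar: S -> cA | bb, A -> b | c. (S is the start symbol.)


$ ∈ FOLLOW(S). For each A -> αBβ: add FIRST(β)\{ε} to FOLLOW(B); if β nullable, add FOLLOW(A).
FOLLOW(A) = {$}


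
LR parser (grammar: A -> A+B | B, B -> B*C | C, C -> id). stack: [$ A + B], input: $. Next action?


handle 'A+B' on top; lookahead ∈ FOLLOW(A) = {+, $}
Action: reduce (A -> A+B)


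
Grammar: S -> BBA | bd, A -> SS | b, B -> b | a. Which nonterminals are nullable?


A nonterminal is nullable iff some alternative derives ε (directly, or every symbol in it is nullable)
Nullable: {}


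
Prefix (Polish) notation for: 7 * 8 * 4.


left-to-right (same/higher precedence on left): tree is (* (* 7 8) 4)
Prefix: * * 7 8 4


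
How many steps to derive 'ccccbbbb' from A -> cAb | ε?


Derivation: A => cAb => ccAbb => cccAbbb => ccccAbbbb => ccccbbbb
Steps: 5


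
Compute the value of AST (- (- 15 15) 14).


Evaluate inner: (- 15 15) = 0
Evaluate root: (- 0 14) = -14
Result: -14


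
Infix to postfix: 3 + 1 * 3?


* has higher precedence, evaluate 1*3 first
Postfix: 3 1 3 * +


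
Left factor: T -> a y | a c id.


Common prefix: 'a'
Factored: T -> a T', T' -> y | c id


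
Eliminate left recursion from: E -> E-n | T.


Left-recursive alternatives: E-n; non-recursive: T
Introduce E': E -> TE', E' -> -nE' | ε


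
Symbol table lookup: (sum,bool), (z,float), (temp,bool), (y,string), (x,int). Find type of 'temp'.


Lookup 'temp' → type bool


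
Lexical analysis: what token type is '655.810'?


Pattern: digits with a decimal point
Type: FLOAT_LITERAL


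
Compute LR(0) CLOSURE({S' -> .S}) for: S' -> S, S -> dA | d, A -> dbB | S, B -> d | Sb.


Start: S' -> .S
For each item with dot before a nonterminal B, add B -> .γ for every B-production
Closure: [S' -> .S, S -> .dA, S -> .d]


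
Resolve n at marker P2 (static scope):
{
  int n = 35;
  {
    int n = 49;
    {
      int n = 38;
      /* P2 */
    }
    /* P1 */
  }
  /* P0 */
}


n declared in the same block as P2
n = 38


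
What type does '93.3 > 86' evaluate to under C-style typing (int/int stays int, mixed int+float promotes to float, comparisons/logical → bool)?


Operand types: float > int
Rule: comparison yields bool
Result type: bool


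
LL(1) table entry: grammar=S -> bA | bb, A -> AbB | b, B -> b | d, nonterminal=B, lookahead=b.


For [B, b]: 'b' ∈ FIRST(b)
Entry: B -> b


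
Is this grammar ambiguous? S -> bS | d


right-linear, alternatives start with distinct terminals 'b' vs 'd': unique leftmost derivation
Unambiguous


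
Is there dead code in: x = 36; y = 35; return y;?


x is assigned but never read
Dead: 'x = 36'


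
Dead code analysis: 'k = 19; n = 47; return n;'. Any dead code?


k is assigned but never read
Dead: 'k = 19'


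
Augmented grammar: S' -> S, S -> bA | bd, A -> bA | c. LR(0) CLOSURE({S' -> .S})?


Start: S' -> .S
For each item with dot before a nonterminal B, add B -> .γ for every B-production
Closure: [S' -> .S, S -> .bA, S -> .bd]


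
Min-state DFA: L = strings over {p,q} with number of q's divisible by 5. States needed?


Track (count of q) mod 5: states 0..4, accept at 0
Minimal DFA: 5 states


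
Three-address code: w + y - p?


Break into single-operator statements:
t1 = w + y
t2 = t1 - p


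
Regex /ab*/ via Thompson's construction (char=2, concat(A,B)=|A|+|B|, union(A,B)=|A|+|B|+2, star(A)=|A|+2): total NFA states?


Syntax tree has 2 char leaf(s), 0 union(s), 1 star(s)
chars contribute 2×2 = 4; each union adds +2; each star adds +2
Total: 4 + 0 + 2 = 6 states


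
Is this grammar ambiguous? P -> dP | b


right-linear, alternatives start with distinct terminals 'd' vs 'b': unique leftmost derivation
Unambiguous


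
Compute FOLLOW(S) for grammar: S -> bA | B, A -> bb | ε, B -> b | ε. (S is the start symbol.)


$ ∈ FOLLOW(S). For each A -> αBβ: add FIRST(β)\{ε} to FOLLOW(B); if β nullable, add FOLLOW(A).
FOLLOW(S) = {$}


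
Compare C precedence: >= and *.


'*' is multiplicative (level 10); '>=' is relational (level 7)
Higher level binds tighter
'*' has higher precedence than '>='


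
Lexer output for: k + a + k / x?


Scan left to right, longest-match per lexeme
Tokens: ID(k), OP(+), ID(a), OP(+), ID(k), OP(/), ID(x)


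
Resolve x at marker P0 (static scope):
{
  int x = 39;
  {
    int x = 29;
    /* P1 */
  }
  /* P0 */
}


x declared in the same block as P0
x = 39


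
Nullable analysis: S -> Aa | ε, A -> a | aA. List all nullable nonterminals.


A nonterminal is nullable iff some alternative derives ε (directly, or every symbol in it is nullable)
Nullable: {S}


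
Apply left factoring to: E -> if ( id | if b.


Common prefix: 'if'
Factored: E -> if E', E' -> ( id | b


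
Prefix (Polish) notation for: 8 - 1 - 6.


left-to-right (same/higher precedence on left): tree is (- (- 8 1) 6)
Prefix: - - 8 1 6


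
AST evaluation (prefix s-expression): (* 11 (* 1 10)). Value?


Evaluate inner: (* 1 10) = 10
Evaluate root: (* 11 10) = 110
Result: 110


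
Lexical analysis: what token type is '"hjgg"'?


Pattern: double-quoted sequence
Type: STRING_LITERAL


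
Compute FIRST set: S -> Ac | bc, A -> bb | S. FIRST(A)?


Per alternative of A: FIRST(bb) = {b}; FIRST(S) = {b}
FIRST(A) = {b}


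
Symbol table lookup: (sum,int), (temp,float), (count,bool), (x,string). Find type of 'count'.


Lookup 'count' → type bool


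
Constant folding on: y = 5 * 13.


5 * 13 = 65 at compile time
Optimized: y = 65


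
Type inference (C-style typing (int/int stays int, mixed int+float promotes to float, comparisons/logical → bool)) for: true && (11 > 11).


Operand types: bool && bool
Rule: logical operators take bool operands and yield bool
Result type: bool


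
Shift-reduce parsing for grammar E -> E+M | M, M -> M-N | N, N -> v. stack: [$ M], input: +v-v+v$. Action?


lookahead ∉ {-} so M won't extend; reduce E -> M
Action: reduce (E -> M)


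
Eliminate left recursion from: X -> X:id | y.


Left-recursive alternatives: X:id; non-recursive: y
Introduce X': X -> yX', X' -> :idX' | ε


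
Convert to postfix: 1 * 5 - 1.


Left to right (same or higher precedence on left)
Postfix: 1 5 * 1 -


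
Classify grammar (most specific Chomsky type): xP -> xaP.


LHS has context (more than one symbol) and |LHS| ≤ |RHS|
Classification: Type 1 (Context-Sensitive)


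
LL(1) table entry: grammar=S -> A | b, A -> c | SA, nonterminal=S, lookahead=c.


For [S, c]: 'c' ∈ FIRST(A)
Entry: S -> A


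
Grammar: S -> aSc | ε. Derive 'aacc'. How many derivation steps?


Derivation: S => aSc => aaScc => aacc
Steps: 3


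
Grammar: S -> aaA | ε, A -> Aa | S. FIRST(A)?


Per alternative of A: FIRST(Aa) = {a}; FIRST(S) = {a, ε}
FIRST(A) = {a, ε}


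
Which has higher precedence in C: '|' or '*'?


'*' is multiplicative (level 10); '|' is bitwise OR (level 3)
Higher level binds tighter
'*' has higher precedence than '|'


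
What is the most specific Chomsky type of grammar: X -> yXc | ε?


Single nonterminal LHS, but y^n c^n is not regular
Classification: Type 2 (Context-Free)


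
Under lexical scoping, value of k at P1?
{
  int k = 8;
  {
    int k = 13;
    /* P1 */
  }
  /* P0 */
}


k declared in the same block as P1
k = 13


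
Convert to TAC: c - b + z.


Break into single-operator statements:
t1 = c - b
t2 = t1 + z


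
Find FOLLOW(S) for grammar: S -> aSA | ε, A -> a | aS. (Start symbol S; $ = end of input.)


$ ∈ FOLLOW(S). For each A -> αBβ: add FIRST(β)\{ε} to FOLLOW(B); if β nullable, add FOLLOW(A).
FOLLOW(S) = {$, a}


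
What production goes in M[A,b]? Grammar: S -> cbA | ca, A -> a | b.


For [A, b]: 'b' ∈ FIRST(b)
Entry: A -> b


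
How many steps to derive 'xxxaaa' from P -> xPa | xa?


Derivation: P => xPa => xxPaa => xxxaaa
Steps: 3


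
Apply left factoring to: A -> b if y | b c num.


Common prefix: 'b'
Factored: A -> b A', A' -> if y | c num


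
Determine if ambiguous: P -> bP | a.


right-linear, alternatives start with distinct terminals 'b' vs 'a': unique leftmost derivation
Unambiguous


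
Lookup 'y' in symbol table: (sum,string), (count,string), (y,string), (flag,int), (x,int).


Lookup 'y' → type string


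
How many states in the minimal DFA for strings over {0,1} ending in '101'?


Track the longest suffix of input matching a prefix of '101': 4 classes (prefixes of length 0..3)
Minimal DFA: 4 states


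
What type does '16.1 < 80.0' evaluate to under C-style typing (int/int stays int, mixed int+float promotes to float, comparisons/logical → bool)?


Operand types: float < float
Rule: comparison yields bool
Result type: bool


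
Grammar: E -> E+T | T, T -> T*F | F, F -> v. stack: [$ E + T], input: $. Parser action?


handle 'E+T' on top; lookahead ∈ FOLLOW(E) = {+, $}
Action: reduce (E -> E+T)


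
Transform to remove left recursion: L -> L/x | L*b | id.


Left-recursive alternatives: L/x, L*b; non-recursive: id
Introduce L': L -> idL', L' -> /xL' | *bL' | ε


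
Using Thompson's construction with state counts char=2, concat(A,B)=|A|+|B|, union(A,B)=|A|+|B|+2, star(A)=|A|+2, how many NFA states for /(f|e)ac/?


Syntax tree has 4 char leaf(s), 1 union(s), 0 star(s)
chars contribute 4×2 = 8; each union adds +2; each star adds +2
Total: 8 + 2 + 0 = 10 states


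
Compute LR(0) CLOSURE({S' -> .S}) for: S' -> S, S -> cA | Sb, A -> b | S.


Start: S' -> .S
For each item with dot before a nonterminal B, add B -> .γ for every B-production
Closure: [S' -> .S, S -> .cA, S -> .Sb]


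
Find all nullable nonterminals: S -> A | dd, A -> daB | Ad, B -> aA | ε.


A nonterminal is nullable iff some alternative derives ε (directly, or every symbol in it is nullable)
Nullable: {B}


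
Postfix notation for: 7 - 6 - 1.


Left to right (same or higher precedence on left)
Postfix: 7 6 - 1 -


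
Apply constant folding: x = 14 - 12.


14 - 12 = 2 at compile time
Optimized: x = 2


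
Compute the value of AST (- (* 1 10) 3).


Evaluate inner: (* 1 10) = 10
Evaluate root: (- 10 3) = 7
Result: 7


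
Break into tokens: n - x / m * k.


Scan left to right, longest-match per lexeme
Tokens: ID(n), OP(-), ID(x), OP(/), ID(m), OP(*), ID(k)


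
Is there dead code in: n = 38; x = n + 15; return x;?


n is read by x's definition; x is returned
No dead code


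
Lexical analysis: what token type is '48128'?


Pattern: digits only
Type: INTEGER_LITERAL


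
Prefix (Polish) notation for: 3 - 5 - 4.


left-to-right (same/higher precedence on left): tree is (- (- 3 5) 4)
Prefix: - - 3 5 4


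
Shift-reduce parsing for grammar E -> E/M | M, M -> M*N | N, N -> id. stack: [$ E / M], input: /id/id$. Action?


handle 'E/M' on top; lookahead ∈ FOLLOW(E) = {/, $}
Action: reduce (E -> E/M)


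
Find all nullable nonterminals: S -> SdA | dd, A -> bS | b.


A nonterminal is nullable iff some alternative derives ε (directly, or every symbol in it is nullable)
Nullable: {}


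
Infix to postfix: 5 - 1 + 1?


Left to right (same or higher precedence on left)
Postfix: 5 1 - 1 +


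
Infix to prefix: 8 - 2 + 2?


left-to-right (same/higher precedence on left): tree is (+ (- 8 2) 2)
Prefix: + - 8 2 2


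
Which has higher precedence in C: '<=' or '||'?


'<=' is relational (level 7); '||' is logical OR (level 1)
Higher level binds tighter
'<=' has higher precedence than '||'


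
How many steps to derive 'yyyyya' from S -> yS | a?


Derivation: S => yS => yyS => yyyS => yyyyS => yyyyyS => yyyyya
Steps: 6


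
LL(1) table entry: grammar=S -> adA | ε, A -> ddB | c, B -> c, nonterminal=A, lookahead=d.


For [A, d]: 'd' ∈ FIRST(ddB)
Entry: A -> ddB


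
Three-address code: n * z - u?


Break into single-operator statements:
t1 = n * z
t2 = t1 - u


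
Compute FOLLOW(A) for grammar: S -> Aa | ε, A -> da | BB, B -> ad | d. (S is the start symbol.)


$ ∈ FOLLOW(S). For each A -> αBβ: add FIRST(β)\{ε} to FOLLOW(B); if β nullable, add FOLLOW(A).
FOLLOW(A) = {a}


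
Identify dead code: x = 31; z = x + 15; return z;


x is read by z's definition; z is returned
No dead code


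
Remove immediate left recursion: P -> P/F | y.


Left-recursive alternatives: P/F; non-recursive: y
Introduce P': P -> yP', P' -> /FP' | ε


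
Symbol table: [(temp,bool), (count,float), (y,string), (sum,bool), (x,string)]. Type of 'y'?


Lookup 'y' → type string


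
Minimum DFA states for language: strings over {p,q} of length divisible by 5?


Track length mod 5: states 0..4, accept at 0
Minimal DFA: 5 states


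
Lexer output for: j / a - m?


Scan left to right, longest-match per lexeme
Tokens: ID(j), OP(/), ID(a), OP(-), ID(m)


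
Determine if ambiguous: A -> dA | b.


right-linear, alternatives start with distinct terminals 'd' vs 'b': unique leftmost derivation
Unambiguous


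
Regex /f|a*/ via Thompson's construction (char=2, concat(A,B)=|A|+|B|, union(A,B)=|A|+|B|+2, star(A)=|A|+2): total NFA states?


Syntax tree has 2 char leaf(s), 1 union(s), 1 star(s)
chars contribute 2×2 = 4; each union adds +2; each star adds +2
Total: 4 + 2 + 2 = 8 states


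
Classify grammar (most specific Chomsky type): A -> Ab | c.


Left-linear: every RHS is a terminal or one nonterminal followed by a terminal
Classification: Type 3 (Regular)


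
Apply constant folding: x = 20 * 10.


20 * 10 = 200 at compile time
Optimized: x = 200


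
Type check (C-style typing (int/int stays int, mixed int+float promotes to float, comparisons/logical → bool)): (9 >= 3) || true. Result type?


Operand types: bool || bool
Rule: logical operators take bool operands and yield bool
Result type: bool


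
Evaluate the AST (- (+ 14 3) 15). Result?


Evaluate inner: (+ 14 3) = 17
Evaluate root: (- 17 15) = 2
Result: 2


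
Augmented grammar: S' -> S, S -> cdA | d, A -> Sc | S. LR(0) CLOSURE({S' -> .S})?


Start: S' -> .S
For each item with dot before a nonterminal B, add B -> .γ for every B-production
Closure: [S' -> .S, S -> .cdA, S -> .d]


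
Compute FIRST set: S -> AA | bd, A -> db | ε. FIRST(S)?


Per alternative of S: FIRST(AA) = {d, ε}; FIRST(bd) = {b}
FIRST(S) = {b, d, ε}


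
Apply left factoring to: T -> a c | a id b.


Common prefix: 'a'
Factored: T -> a T', T' -> c | id b


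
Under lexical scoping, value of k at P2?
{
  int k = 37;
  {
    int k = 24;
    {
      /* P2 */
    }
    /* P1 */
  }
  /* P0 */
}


P2's block does not declare k; resolves to the enclosing declaration at depth 1
k = 24


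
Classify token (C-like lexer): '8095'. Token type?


Pattern: digits only
Type: INTEGER_LITERAL


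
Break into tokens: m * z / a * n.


Scan left to right, longest-match per lexeme
Tokens: ID(m), OP(*), ID(z), OP(/), ID(a), OP(*), ID(n)


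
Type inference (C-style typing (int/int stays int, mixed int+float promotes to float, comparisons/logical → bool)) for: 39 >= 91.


Operand types: int >= int
Rule: comparison yields bool
Result type: bool


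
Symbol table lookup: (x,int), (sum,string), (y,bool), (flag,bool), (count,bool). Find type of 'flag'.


Lookup 'flag' → type bool


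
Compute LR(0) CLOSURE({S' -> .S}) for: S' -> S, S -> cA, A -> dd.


Start: S' -> .S
For each item with dot before a nonterminal B, add B -> .γ for every B-production
Closure: [S' -> .S, S -> .cA]


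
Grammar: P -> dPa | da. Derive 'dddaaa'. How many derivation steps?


Derivation: P => dPa => ddPaa => dddaaa
Steps: 3


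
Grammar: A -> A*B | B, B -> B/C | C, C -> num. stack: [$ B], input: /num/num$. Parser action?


shift '/' to continue B -> B/C
Action: shift


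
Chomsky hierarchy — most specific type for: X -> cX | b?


Right-linear: every RHS is a terminal or a terminal followed by one nonterminal
Classification: Type 3 (Regular)


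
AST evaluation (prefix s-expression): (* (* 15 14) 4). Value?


Evaluate inner: (* 15 14) = 210
Evaluate root: (* 210 4) = 840
Result: 840


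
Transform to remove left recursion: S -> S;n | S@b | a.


Left-recursive alternatives: S;n, S@b; non-recursive: a
Introduce S': S -> aS', S' -> ;nS' | @bS' | ε


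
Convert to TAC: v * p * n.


Break into single-operator statements:
t1 = v * p
t2 = t1 * n


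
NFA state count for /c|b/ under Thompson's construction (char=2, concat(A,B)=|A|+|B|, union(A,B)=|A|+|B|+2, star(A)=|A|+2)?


Syntax tree has 2 char leaf(s), 1 union(s), 0 star(s)
chars contribute 2×2 = 4; each union adds +2; each star adds +2
Total: 4 + 2 + 0 = 6 states


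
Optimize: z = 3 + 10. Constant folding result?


3 + 10 = 13 at compile time
Optimized: z = 13


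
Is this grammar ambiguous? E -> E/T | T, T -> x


precedence layered via separate nonterminal T: deterministic
Unambiguous


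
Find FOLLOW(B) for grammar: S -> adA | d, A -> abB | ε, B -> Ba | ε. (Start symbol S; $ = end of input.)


$ ∈ FOLLOW(S). For each A -> αBβ: add FIRST(β)\{ε} to FOLLOW(B); if β nullable, add FOLLOW(A).
FOLLOW(B) = {$, a}


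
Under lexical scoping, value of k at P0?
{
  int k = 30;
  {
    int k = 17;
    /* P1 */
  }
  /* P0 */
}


k declared in the same block as P0
k = 30


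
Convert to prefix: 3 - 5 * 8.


'*' binds tighter: tree is (- 3 (* 5 8))
Prefix: - 3 * 5 8


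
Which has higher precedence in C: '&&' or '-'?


'-' is additive (level 9); '&&' is logical AND (level 2)
Higher level binds tighter
'-' has higher precedence than '&&'


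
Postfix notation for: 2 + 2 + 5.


Left to right (same or higher precedence on left)
Postfix: 2 2 + 5 +


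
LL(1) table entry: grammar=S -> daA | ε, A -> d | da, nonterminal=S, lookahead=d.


For [S, d]: 'd' ∈ FIRST(daA)
Entry: S -> daA


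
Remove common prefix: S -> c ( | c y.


Common prefix: 'c'
Factored: S -> c S', S' -> ( | y


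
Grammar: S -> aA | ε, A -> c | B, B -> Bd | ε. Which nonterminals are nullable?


A nonterminal is nullable iff some alternative derives ε (directly, or every symbol in it is nullable)
Nullable: {A, B, S}


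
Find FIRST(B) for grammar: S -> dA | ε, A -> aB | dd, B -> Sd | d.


Per alternative of B: FIRST(Sd) = {d}; FIRST(d) = {d}
FIRST(B) = {d}


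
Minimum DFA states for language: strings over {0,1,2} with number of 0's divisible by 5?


Track (count of 0) mod 5: states 0..4, accept at 0
Minimal DFA: 5 states


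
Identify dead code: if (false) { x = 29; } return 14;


condition is constant false, so the whole block is unreachable
Dead: 'if (false) { x = 29; }'


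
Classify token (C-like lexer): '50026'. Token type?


Pattern: digits only
Type: INTEGER_LITERAL


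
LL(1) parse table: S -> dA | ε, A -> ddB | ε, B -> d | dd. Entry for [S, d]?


For [S, d]: 'd' ∈ FIRST(dA)
Entry: S -> dA


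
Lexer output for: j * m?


Scan left to right, longest-match per lexeme
Tokens: ID(j), OP(*), ID(m)


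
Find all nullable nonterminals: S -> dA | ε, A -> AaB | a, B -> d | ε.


A nonterminal is nullable iff some alternative derives ε (directly, or every symbol in it is nullable)
Nullable: {B, S}


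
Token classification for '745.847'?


Pattern: digits with a decimal point
Type: FLOAT_LITERAL


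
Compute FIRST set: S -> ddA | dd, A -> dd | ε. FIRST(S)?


Per alternative of S: FIRST(ddA) = {d}; FIRST(dd) = {d}
FIRST(S) = {d}


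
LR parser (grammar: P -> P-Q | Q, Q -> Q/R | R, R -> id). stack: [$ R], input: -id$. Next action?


'R' (not preceded by Q/) is the handle for Q -> R
Action: reduce (Q -> R)


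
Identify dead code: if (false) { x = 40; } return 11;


condition is constant false, so the whole block is unreachable
Dead: 'if (false) { x = 40; }'


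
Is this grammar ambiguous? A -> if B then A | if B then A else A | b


dangling else: 'if B then if B then b else b' parses two ways
Ambiguous
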